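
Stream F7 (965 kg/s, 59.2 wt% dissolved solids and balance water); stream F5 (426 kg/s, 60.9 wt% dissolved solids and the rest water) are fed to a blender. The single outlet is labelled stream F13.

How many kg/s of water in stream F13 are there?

560.3 kg/s

water out = water in = 965×0.408 + 426×0.391 = 560.29 kg/s.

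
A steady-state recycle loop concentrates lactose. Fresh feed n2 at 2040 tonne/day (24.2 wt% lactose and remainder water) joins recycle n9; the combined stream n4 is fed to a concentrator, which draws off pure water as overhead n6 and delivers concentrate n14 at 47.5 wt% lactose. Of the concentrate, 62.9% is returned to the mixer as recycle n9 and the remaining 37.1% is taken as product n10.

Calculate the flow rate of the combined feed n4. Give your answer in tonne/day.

Overall lactose balance (none leaves overhead): lactose in fresh feed = lactose in product, i.e. 2040×0.242 = (1−0.629)·n14·0.475.
n14 = 493.68/(0.475×0.371) = 2801.4 tonne/day.
Recycle n9 = 0.629×2801.4 = 1762.1 tonne/day.
Combined feed n4 = 2040 + 1762.1 = 3802.1 tonne/day.

3802 tonne/day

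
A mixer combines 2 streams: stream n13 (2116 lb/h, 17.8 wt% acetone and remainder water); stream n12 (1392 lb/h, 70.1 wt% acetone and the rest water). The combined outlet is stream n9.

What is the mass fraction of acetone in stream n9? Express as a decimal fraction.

0.386

Total flow out = 2116 + 1392 = 3508 lb/h.
acetone in = 2116×0.178 + 1392×0.701 = 1352.4 lb/h.
acetone mass fraction in n9 = 1352.4/3508 = 0.386.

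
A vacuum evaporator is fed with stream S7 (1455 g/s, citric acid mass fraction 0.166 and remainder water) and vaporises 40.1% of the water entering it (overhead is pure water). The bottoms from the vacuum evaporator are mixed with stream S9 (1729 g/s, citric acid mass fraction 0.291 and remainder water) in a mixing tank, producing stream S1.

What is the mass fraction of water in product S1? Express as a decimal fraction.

0.724

Vapour removed = 0.401×0.834×1455 = 486.6 g/s; concentrate = 968.4 g/s.
water reaching the mixer = 726.87 (from concentrate) + 1729×0.709 = 1952.7 g/s.
Product flow = 968.4 + 1729 = 2697.4 g/s; water fraction = 0.724.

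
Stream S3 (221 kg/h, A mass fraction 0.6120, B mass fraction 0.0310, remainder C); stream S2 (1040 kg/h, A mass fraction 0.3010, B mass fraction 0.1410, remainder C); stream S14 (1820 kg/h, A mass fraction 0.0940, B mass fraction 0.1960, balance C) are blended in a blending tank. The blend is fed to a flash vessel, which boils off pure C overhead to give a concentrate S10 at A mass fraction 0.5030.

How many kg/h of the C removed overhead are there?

A entering = 221×0.612 + 1040×0.301 + 1820×0.094 = 619.37 kg/h.
All A reports to S10, so S10 = 619.37/0.503 = 1231.4 kg/h.
Total feed = 3081 kg/h; overhead = 3081 − 1231.4 = 1849.6 kg/h.

1850 kg/h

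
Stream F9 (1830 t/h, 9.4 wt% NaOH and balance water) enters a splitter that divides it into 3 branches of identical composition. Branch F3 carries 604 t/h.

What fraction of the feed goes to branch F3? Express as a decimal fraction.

Fraction to F3 = 604/1830 = 0.3301.

0.330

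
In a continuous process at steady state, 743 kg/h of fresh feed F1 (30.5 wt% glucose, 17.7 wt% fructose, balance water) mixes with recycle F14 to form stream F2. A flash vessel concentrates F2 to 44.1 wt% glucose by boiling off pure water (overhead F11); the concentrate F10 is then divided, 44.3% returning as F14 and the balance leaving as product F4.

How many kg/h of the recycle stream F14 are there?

Overall glucose balance (none leaves overhead): glucose in fresh feed = glucose in product, i.e. 743×0.305 = (1−0.443)·F10·0.441.
F10 = 226.62/(0.441×0.557) = 922.56 kg/h.
Recycle F14 = 0.443×922.56 = 408.69 kg/h.

408.7 kg/h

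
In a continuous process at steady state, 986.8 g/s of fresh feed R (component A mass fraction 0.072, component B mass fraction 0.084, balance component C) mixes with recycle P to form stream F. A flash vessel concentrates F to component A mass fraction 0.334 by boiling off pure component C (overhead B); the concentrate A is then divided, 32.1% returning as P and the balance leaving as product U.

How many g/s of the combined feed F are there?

1087 g/s

Overall component A balance (none leaves overhead): component A in fresh feed = component A in product, i.e. 986.8×0.072 = (1−0.321)·A·0.334.
A = 71.05/(0.334×0.679) = 313.29 g/s.
Recycle P = 0.321×313.29 = 100.57 g/s.
Combined feed F = 986.8 + 100.57 = 1087.4 g/s.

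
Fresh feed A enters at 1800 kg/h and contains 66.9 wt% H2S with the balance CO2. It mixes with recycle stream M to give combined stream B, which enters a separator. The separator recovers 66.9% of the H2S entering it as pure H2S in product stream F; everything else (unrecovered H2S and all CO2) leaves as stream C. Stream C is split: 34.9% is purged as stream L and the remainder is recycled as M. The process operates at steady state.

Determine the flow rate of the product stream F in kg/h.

H2S in B: m_A = 1800×0.669 + (1−0.349)·(1−0.669)·m_A, so m_A = 1204.2/0.7845 = 1535 kg/h.
Product F = 0.669×1535 = 1026.9 kg/h.

1027 kg/h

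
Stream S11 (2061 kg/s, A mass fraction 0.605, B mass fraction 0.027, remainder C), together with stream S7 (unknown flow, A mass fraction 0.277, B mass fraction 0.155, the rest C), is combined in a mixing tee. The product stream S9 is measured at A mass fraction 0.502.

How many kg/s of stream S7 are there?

943.5 kg/s

Let S7 be the unknown flow. Total out = 2061 + S7.
A balance: 1246.9 + 0.277·S7 = 0.502·(2061 + S7)
(0.277 − 0.502)·S7 = 0.502×2061 − 1246.9 = -212.28
S7 = -212.28 / -0.225 = 943.48 kg/s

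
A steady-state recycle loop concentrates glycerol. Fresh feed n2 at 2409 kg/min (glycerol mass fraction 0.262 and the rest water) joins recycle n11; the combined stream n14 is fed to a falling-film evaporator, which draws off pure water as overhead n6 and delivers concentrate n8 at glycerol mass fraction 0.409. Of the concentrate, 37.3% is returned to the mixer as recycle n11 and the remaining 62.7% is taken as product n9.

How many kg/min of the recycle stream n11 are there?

Overall glycerol balance (none leaves overhead): glycerol in fresh feed = glycerol in product, i.e. 2409×0.262 = (1−0.373)·n8·0.409.
n8 = 631.16/(0.409×0.627) = 2461.2 kg/min.
Recycle n11 = 0.373×2461.2 = 918.03 kg/min.

918 kg/min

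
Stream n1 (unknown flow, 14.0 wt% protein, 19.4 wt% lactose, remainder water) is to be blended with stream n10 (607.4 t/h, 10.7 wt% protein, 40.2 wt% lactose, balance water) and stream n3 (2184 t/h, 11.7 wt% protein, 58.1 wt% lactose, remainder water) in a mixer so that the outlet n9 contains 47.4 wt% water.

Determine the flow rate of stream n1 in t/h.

1903 t/h

Let n1 be the unknown flow. Total out = 2791.4 + n1.
water balance: 957.8 + 0.666·n1 = 0.474·(2791.4 + n1)
(0.666 − 0.474)·n1 = 0.474×2791.4 − 957.8 = 365.32
n1 = 365.32 / 0.192 = 1902.7 t/h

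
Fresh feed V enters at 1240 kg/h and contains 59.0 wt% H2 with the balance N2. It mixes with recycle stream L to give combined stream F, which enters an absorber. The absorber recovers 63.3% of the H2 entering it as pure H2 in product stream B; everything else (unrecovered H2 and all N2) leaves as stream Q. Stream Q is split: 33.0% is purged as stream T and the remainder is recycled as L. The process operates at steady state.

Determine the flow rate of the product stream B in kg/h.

H2 in F: m_A = 1240×0.590 + (1−0.330)·(1−0.633)·m_A, so m_A = 731.6/0.7541 = 970.15 kg/h.
Product B = 0.633×970.15 = 614.11 kg/h.

614.1 kg/h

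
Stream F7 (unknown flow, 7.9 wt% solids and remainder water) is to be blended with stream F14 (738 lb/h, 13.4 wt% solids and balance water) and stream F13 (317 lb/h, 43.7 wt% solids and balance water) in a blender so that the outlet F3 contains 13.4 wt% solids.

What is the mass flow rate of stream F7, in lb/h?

Let F7 be the unknown flow. Total out = 1055 + F7.
solids balance: 237.42 + 0.079·F7 = 0.134·(1055 + F7)
(0.079 − 0.134)·F7 = 0.134×1055 − 237.42 = -96.051
F7 = -96.051 / -0.055 = 1746.4 lb/h

1746 lb/h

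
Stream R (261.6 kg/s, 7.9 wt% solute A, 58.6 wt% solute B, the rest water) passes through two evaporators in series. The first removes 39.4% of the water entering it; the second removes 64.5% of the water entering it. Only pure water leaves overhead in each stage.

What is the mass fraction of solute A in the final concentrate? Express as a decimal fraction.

water in feed = 261.6×0.335 = 87.636 kg/s.
After stage 1: water left = (1−0.394)×87.636 = 53.107; stream total = 227.07 kg/s.
After stage 2: water left = (1−0.645)×53.107 = 18.853; final concentrate = 192.82 kg/s.
solute A fraction = 20.666/192.82 = 0.107.

0.107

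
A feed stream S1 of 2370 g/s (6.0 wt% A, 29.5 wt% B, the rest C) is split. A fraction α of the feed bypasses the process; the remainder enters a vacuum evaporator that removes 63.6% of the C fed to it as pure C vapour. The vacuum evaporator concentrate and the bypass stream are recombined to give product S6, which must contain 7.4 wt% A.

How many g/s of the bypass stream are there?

1277 g/s

All 2370×0.060 = 142.2 g/s of A reaches S6, so S6 = 142.2/0.074 = 1921.6 g/s and vapour = 448.38 g/s.
The evaporator receives (1−α)·2370 of feed at 0.645 C and removes 0.636 of that C:
0.636×0.645×(1−α)×2370 = 448.38
(1−α) = 448.38/972.22 = 0.4612;  α = 0.5388.
Bypass flow = 0.5388×2370 = 1277 g/s.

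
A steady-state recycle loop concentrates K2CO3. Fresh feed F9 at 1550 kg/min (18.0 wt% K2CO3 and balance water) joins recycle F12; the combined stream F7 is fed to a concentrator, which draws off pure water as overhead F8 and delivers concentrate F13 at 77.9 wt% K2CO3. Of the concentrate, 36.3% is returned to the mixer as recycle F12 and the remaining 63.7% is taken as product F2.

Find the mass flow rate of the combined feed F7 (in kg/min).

Overall K2CO3 balance (none leaves overhead): K2CO3 in fresh feed = K2CO3 in product, i.e. 1550×0.180 = (1−0.363)·F13·0.779.
F13 = 279/(0.779×0.637) = 562.25 kg/min.
Recycle F12 = 0.363×562.25 = 204.1 kg/min.
Combined feed F7 = 1550 + 204.1 = 1754.1 kg/min.

1754 kg/min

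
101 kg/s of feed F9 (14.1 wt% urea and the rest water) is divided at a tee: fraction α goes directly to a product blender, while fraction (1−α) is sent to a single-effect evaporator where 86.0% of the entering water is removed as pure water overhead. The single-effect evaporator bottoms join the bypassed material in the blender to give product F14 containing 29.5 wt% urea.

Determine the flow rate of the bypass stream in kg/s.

All 101×0.141 = 14.241 kg/s of urea reaches F14, so F14 = 14.241/0.295 = 48.275 kg/s and vapour = 52.725 kg/s.
The evaporator receives (1−α)·101 of feed at 0.859 water and removes 0.860 of that water:
0.860×0.859×(1−α)×101 = 52.725
(1−α) = 52.725/74.613 = 0.7067;  α = 0.2933.
Bypass flow = 0.2933×101 = 29.628 kg/s.

29.63 kg/s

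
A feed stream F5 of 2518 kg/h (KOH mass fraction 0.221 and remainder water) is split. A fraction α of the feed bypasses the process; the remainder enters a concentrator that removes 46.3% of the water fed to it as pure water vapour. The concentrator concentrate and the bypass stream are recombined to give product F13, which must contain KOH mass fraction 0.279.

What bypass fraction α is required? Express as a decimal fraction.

All 2518×0.221 = 556.48 kg/h of KOH reaches F13, so F13 = 556.48/0.279 = 1994.5 kg/h and vapour = 523.46 kg/h.
The evaporator receives (1−α)·2518 of feed at 0.779 water and removes 0.463 of that water:
0.463×0.779×(1−α)×2518 = 523.46
(1−α) = 523.46/908.18 = 0.5764;  α = 0.4236.

0.424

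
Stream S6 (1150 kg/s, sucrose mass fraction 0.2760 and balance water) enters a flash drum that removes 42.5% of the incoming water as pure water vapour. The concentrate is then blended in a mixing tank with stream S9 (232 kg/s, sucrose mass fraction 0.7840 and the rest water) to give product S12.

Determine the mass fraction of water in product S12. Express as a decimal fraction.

Vapour removed = 0.425×0.724×1150 = 353.85 kg/s; concentrate = 796.14 kg/s.
water reaching the mixer = 478.75 (from concentrate) + 232×0.216 = 528.86 kg/s.
Product flow = 796.14 + 232 = 1028.1 kg/s; water fraction = 0.5144.

0.5144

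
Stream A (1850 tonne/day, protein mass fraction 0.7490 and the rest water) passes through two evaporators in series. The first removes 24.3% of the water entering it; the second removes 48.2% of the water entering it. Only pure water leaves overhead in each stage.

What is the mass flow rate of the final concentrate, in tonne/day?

1568 tonne/day

water in feed = 1850×0.251 = 464.35 tonne/day.
After stage 1: water left = (1−0.243)×464.35 = 351.51; stream total = 1737.2 tonne/day.
After stage 2: water left = (1−0.482)×351.51 = 182.08; final concentrate = 1567.7 tonne/day.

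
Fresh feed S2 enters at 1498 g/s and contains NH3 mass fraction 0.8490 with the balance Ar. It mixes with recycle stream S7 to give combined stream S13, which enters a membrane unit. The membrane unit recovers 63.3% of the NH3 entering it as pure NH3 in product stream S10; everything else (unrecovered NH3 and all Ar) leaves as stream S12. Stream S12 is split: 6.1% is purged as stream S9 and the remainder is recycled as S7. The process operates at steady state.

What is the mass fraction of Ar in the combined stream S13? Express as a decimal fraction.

0.6565

Ar enters only via S2 and leaves only via the purge: 1498×0.151 = 0.061×(Ar in S12), and the membrane unit passes all Ar, so Ar in S13 = Ar in S12 = 3708.2 g/s.
NH3 in S13: m_A = 1498×0.849 + (1−0.061)·(1−0.633)·m_A, so m_A = 1271.8/0.6554 = 1940.5 g/s.
S13 = 1940.5 + 3708.2 = 5648.7 g/s.
Ar fraction in S13 = 3708.2/5648.7 = 0.6565.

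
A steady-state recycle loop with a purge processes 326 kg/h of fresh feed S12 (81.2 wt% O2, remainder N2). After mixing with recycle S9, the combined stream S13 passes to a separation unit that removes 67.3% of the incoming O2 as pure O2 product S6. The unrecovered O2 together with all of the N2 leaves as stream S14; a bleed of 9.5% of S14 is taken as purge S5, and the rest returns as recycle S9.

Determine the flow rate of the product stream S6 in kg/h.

O2 in S13: m_A = 326×0.812 + (1−0.095)·(1−0.673)·m_A, so m_A = 264.71/0.7041 = 375.98 kg/h.
Product S6 = 0.673×375.98 = 253.03 kg/h.

253 kg/h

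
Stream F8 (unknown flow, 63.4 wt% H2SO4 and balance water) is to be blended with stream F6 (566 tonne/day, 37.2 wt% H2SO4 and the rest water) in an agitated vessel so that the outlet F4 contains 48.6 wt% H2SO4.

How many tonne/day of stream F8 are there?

436 tonne/day

Let F8 be the unknown flow. Total out = 566 + F8.
H2SO4 balance: 210.55 + 0.634·F8 = 0.486·(566 + F8)
(0.634 − 0.486)·F8 = 0.486×566 − 210.55 = 64.524
F8 = 64.524 / 0.148 = 435.97 tonne/day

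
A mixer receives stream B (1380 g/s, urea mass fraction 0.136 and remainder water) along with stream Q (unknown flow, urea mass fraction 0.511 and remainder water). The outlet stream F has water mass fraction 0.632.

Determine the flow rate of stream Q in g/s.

2239 g/s

Let Q be the unknown flow. Total out = 1380 + Q.
water balance: 1192.3 + 0.489·Q = 0.632·(1380 + Q)
(0.489 − 0.632)·Q = 0.632×1380 − 1192.3 = -320.16
Q = -320.16 / -0.143 = 2238.9 g/s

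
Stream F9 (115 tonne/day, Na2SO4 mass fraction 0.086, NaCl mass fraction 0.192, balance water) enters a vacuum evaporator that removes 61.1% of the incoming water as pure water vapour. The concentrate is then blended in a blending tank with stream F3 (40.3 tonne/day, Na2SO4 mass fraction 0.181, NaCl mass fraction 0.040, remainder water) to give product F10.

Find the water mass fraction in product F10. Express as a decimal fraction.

0.609

Vapour removed = 0.611×0.722×115 = 50.731 tonne/day; concentrate = 64.269 tonne/day.
water reaching the mixer = 32.299 (from concentrate) + 40.3×0.779 = 63.692 tonne/day.
Product flow = 64.269 + 40.3 = 104.57 tonne/day; water fraction = 0.609.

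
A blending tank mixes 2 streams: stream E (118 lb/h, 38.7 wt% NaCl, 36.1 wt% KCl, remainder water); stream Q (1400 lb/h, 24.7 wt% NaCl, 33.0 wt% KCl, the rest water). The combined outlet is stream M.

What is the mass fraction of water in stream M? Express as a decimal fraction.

0.410

Total flow out = 118 + 1400 = 1518 lb/h.
water in = 118×0.252 + 1400×0.423 = 621.94 lb/h.
water mass fraction in M = 621.94/1518 = 0.410.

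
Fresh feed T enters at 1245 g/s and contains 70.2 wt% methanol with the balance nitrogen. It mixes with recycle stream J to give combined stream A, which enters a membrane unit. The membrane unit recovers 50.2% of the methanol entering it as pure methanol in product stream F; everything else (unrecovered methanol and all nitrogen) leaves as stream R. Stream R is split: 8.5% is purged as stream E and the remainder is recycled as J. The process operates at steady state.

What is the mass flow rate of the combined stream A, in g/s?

nitrogen enters only via T and leaves only via the purge: 1245×0.298 = 0.085×(nitrogen in R), and the membrane unit passes all nitrogen, so nitrogen in A = nitrogen in R = 4364.8 g/s.
methanol in A: m_A = 1245×0.702 + (1−0.085)·(1−0.502)·m_A, so m_A = 873.99/0.5443 = 1605.6 g/s.
A = 1605.6 + 4364.8 = 5970.4 g/s.

5970 g/s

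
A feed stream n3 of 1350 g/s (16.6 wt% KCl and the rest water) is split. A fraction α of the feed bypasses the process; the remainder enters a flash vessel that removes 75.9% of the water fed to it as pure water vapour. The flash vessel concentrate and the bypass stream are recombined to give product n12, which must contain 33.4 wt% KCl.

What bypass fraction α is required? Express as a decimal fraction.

All 1350×0.166 = 224.1 g/s of KCl reaches n12, so n12 = 224.1/0.334 = 670.96 g/s and vapour = 679.04 g/s.
The evaporator receives (1−α)·1350 of feed at 0.834 water and removes 0.759 of that water:
0.759×0.834×(1−α)×1350 = 679.04
(1−α) = 679.04/854.56 = 0.7946;  α = 0.2054.

0.205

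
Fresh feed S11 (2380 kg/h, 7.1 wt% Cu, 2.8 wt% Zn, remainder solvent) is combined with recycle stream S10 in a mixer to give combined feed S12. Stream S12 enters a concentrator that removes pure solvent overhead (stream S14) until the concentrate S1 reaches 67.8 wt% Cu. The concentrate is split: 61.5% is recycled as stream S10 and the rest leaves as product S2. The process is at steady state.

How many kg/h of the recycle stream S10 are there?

Overall Cu balance (none leaves overhead): Cu in fresh feed = Cu in product, i.e. 2380×0.071 = (1−0.615)·S1·0.678.
S1 = 168.98/(0.678×0.385) = 647.36 kg/h.
Recycle S10 = 0.615×647.36 = 398.13 kg/h.

398.1 kg/h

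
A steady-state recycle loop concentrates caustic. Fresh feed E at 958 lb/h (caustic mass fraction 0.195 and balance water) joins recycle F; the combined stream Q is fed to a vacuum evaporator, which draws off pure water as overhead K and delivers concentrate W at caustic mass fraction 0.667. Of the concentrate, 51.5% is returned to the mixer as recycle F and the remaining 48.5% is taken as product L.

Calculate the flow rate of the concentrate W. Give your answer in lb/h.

577.5 lb/h

Overall caustic balance (none leaves overhead): caustic in fresh feed = caustic in product, i.e. 958×0.195 = (1−0.515)·W·0.667.
W = 186.81/(0.667×0.485) = 577.47 lb/h.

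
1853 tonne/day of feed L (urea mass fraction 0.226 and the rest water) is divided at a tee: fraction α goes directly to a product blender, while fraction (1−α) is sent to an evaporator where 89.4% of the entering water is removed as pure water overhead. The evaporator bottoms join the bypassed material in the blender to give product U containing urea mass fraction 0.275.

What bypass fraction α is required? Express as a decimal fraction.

All 1853×0.226 = 418.78 tonne/day of urea reaches U, so U = 418.78/0.275 = 1522.8 tonne/day and vapour = 330.17 tonne/day.
The evaporator receives (1−α)·1853 of feed at 0.774 water and removes 0.894 of that water:
0.894×0.774×(1−α)×1853 = 330.17
(1−α) = 330.17/1282.2 = 0.2575;  α = 0.7425.

0.742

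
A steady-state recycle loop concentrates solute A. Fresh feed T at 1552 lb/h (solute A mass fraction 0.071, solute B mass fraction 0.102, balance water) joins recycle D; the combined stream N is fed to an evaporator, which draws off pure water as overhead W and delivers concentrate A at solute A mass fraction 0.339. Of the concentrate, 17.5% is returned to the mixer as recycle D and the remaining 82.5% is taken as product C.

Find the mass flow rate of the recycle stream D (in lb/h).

Overall solute A balance (none leaves overhead): solute A in fresh feed = solute A in product, i.e. 1552×0.071 = (1−0.175)·A·0.339.
A = 110.19/(0.339×0.825) = 394 lb/h.
Recycle D = 0.175×394 = 68.95 lb/h.

68.95 lb/h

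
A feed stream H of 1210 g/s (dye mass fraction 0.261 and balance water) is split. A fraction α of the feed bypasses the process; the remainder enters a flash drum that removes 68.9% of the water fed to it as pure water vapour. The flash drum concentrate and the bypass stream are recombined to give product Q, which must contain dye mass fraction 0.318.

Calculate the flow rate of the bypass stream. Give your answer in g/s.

All 1210×0.261 = 315.81 g/s of dye reaches Q, so Q = 315.81/0.318 = 993.11 g/s and vapour = 216.89 g/s.
The evaporator receives (1−α)·1210 of feed at 0.739 water and removes 0.689 of that water:
0.689×0.739×(1−α)×1210 = 216.89
(1−α) = 216.89/616.1 = 0.3520;  α = 0.6480.
Bypass flow = 0.6480×1210 = 784.04 g/s.

784 g/s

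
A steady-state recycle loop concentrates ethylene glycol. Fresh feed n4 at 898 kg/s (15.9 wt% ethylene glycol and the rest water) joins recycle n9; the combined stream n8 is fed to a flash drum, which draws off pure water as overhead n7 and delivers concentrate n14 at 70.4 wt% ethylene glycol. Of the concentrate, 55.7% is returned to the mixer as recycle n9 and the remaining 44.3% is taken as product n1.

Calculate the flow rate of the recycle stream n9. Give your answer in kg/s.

Overall ethylene glycol balance (none leaves overhead): ethylene glycol in fresh feed = ethylene glycol in product, i.e. 898×0.159 = (1−0.557)·n14·0.704.
n14 = 142.78/(0.704×0.443) = 457.82 kg/s.
Recycle n9 = 0.557×457.82 = 255.01 kg/s.

255 kg/s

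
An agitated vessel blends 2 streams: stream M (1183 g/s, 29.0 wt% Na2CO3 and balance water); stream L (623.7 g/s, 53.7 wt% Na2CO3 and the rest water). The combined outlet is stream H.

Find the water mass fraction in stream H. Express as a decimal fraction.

Total flow out = 1183 + 623.7 = 1806.7 g/s.
water in = 1183×0.710 + 623.7×0.463 = 1128.7 g/s.
water mass fraction in H = 1128.7/1806.7 = 0.625.

0.625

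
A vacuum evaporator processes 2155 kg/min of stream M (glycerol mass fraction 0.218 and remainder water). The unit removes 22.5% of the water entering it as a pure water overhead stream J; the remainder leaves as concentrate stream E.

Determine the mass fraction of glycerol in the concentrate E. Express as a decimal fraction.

0.265

glycerol is not removed: 2155×0.218 = 469.79 kg/min of glycerol enters E.
water entering = 2155×0.782 = 1685.2 kg/min; overhead removed = 0.225×1685.2 = 379.17 kg/min.
Concentrate = 2155 − 379.17 = 1775.8 kg/min.
Mass fraction = 469.79/1775.8 = 0.265.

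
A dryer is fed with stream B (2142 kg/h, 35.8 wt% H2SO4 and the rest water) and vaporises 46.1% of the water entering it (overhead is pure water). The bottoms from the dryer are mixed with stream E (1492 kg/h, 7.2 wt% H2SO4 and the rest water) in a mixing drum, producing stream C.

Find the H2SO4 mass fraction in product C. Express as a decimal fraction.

Vapour removed = 0.461×0.642×2142 = 633.95 kg/h; concentrate = 1508 kg/h.
H2SO4 reaching the mixer = 766.84 (from concentrate) + 1492×0.072 = 874.26 kg/h.
Product flow = 1508 + 1492 = 3000 kg/h; H2SO4 fraction = 0.291.

0.291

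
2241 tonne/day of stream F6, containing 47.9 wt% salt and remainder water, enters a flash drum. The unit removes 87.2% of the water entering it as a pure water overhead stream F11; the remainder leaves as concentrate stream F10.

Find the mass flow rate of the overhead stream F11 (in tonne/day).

water entering = 2241×0.521 = 1167.6 tonne/day; overhead removed = 0.872×1167.6 = 1018.1 tonne/day.

1018 tonne/day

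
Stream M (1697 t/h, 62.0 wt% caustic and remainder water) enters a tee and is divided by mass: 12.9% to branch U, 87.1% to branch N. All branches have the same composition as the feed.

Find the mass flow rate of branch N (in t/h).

1478 t/h

Branch N flow = 0.871×1697 = 1478.1 t/h.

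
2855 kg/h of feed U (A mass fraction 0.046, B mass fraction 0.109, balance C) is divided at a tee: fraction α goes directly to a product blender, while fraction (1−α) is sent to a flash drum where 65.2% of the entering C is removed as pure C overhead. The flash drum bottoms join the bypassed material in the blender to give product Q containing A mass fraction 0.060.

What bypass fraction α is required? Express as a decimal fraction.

All 2855×0.046 = 131.33 kg/h of A reaches Q, so Q = 131.33/0.060 = 2188.8 kg/h and vapour = 666.17 kg/h.
The evaporator receives (1−α)·2855 of feed at 0.845 C and removes 0.652 of that C:
0.652×0.845×(1−α)×2855 = 666.17
(1−α) = 666.17/1572.9 = 0.4235;  α = 0.5765.

0.576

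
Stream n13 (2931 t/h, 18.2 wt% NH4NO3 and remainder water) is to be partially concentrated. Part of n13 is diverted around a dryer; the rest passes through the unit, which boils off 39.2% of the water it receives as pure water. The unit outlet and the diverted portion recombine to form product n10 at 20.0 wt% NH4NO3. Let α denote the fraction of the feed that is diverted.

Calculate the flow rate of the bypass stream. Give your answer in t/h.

All 2931×0.182 = 533.44 t/h of NH4NO3 reaches n10, so n10 = 533.44/0.200 = 2667.2 t/h and vapour = 263.79 t/h.
The evaporator receives (1−α)·2931 of feed at 0.818 water and removes 0.392 of that water:
0.392×0.818×(1−α)×2931 = 263.79
(1−α) = 263.79/939.84 = 0.2807;  α = 0.7193.
Bypass flow = 0.7193×2931 = 2108.3 t/h.

2108 t/h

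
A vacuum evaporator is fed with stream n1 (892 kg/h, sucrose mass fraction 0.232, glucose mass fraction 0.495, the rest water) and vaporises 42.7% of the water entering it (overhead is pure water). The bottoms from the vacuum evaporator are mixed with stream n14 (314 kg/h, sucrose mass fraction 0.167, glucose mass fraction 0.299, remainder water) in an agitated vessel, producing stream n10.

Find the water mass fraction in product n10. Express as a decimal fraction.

Vapour removed = 0.427×0.273×892 = 103.98 kg/h; concentrate = 788.02 kg/h.
water reaching the mixer = 139.53 (from concentrate) + 314×0.534 = 307.21 kg/h.
Product flow = 788.02 + 314 = 1102 kg/h; water fraction = 0.279.

0.279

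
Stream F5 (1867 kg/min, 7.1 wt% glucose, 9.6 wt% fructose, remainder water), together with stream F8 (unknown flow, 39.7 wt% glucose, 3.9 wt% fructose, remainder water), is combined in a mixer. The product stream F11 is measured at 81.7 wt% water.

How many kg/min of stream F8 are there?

Let F8 be the unknown flow. Total out = 1867 + F8.
water balance: 1555.2 + 0.564·F8 = 0.817·(1867 + F8)
(0.564 − 0.817)·F8 = 0.817×1867 − 1555.2 = -29.872
F8 = -29.872 / -0.253 = 118.07 kg/min

118.1 kg/min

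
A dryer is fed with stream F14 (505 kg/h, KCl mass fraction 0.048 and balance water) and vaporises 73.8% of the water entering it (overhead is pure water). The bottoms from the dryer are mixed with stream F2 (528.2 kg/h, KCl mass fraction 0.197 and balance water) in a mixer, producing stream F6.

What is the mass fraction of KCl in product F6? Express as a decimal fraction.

0.189

Vapour removed = 0.738×0.952×505 = 354.8 kg/h; concentrate = 150.2 kg/h.
KCl reaching the mixer = 24.24 (from concentrate) + 528.2×0.197 = 128.3 kg/h.
Product flow = 150.2 + 528.2 = 678.4 kg/h; KCl fraction = 0.189.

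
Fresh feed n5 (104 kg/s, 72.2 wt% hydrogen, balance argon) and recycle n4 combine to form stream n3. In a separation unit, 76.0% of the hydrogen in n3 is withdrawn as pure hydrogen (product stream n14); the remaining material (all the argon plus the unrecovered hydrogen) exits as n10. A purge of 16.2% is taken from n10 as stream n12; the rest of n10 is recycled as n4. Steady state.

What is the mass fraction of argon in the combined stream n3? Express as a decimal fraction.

argon enters only via n5 and leaves only via the purge: 104×0.278 = 0.162×(argon in n10), and the separation unit passes all argon, so argon in n3 = argon in n10 = 178.47 kg/s.
hydrogen in n3: m_A = 104×0.722 + (1−0.162)·(1−0.760)·m_A, so m_A = 75.088/0.7989 = 93.992 kg/s.
n3 = 93.992 + 178.47 = 272.46 kg/s.
argon fraction in n3 = 178.47/272.46 = 0.655.

0.655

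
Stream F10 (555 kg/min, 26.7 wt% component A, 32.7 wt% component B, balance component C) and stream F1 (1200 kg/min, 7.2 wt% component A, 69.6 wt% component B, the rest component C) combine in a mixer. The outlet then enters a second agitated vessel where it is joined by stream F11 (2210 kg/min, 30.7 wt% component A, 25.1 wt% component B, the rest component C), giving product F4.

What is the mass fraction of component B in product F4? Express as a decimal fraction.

Overall, product flow = 3965 kg/min.
component B in = 555×0.327 + 1200×0.696 + 2210×0.251 = 1571.4 kg/min.
component B fraction in F4 = 0.3963.

0.3963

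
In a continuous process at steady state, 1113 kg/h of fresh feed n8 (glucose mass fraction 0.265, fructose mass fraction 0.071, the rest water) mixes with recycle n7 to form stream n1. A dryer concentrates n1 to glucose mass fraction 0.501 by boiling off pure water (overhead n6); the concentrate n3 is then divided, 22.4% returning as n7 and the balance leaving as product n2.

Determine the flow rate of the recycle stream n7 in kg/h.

169.9 kg/h

Overall glucose balance (none leaves overhead): glucose in fresh feed = glucose in product, i.e. 1113×0.265 = (1−0.224)·n3·0.501.
n3 = 294.94/(0.501×0.776) = 758.65 kg/h.
Recycle n7 = 0.224×758.65 = 169.94 kg/h.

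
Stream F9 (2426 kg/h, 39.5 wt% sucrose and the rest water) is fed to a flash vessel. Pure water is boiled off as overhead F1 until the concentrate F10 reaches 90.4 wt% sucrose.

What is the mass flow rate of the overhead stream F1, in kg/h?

1366 kg/h

sucrose is conserved: 2426×0.395 = 958.27 kg/h all reports to the concentrate.
Concentrate = 958.27/(target fraction) = 1060 kg/h.
Overhead = 2426 − 1060 = 1366 kg/h.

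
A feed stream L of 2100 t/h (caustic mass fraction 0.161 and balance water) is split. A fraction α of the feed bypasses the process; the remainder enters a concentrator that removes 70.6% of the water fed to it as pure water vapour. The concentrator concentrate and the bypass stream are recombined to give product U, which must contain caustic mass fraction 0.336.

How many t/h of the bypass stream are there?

253.5 t/h

All 2100×0.161 = 338.1 t/h of caustic reaches U, so U = 338.1/0.336 = 1006.2 t/h and vapour = 1093.8 t/h.
The evaporator receives (1−α)·2100 of feed at 0.839 water and removes 0.706 of that water:
0.706×0.839×(1−α)×2100 = 1093.8
(1−α) = 1093.8/1243.9 = 0.8793;  α = 0.1207.
Bypass flow = 0.1207×2100 = 253.49 t/h.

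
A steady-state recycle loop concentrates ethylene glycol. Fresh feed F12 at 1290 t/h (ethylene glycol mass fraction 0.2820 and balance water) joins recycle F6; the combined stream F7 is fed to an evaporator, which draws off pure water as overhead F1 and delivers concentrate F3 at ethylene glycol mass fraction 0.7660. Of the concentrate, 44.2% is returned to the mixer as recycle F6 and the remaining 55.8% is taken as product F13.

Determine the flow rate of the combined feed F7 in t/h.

1666 t/h

Overall ethylene glycol balance (none leaves overhead): ethylene glycol in fresh feed = ethylene glycol in product, i.e. 1290×0.282 = (1−0.442)·F3·0.766.
F3 = 363.78/(0.766×0.558) = 851.09 t/h.
Recycle F6 = 0.442×851.09 = 376.18 t/h.
Combined feed F7 = 1290 + 376.18 = 1666.2 t/h.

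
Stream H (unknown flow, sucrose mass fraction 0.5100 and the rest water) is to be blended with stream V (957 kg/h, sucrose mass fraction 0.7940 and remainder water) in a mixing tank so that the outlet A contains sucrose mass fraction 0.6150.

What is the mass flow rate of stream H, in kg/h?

1631 kg/h

Let H be the unknown flow. Total out = 957 + H.
sucrose balance: 759.86 + 0.510·H = 0.615·(957 + H)
(0.510 − 0.615)·H = 0.615×957 − 759.86 = -171.3
H = -171.3 / -0.105 = 1631.5 kg/h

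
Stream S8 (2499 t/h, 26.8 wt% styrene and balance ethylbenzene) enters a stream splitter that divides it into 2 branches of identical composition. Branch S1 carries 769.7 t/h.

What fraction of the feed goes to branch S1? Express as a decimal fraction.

Fraction to S1 = 769.7/2499 = 0.3080.

0.308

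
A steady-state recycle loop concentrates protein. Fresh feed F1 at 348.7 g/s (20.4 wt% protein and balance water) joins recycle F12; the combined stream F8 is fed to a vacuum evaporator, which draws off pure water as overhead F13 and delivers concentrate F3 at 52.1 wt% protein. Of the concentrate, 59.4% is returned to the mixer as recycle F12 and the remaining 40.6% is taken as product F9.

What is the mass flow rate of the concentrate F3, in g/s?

Overall protein balance (none leaves overhead): protein in fresh feed = protein in product, i.e. 348.7×0.204 = (1−0.594)·F3·0.521.
F3 = 71.135/(0.521×0.406) = 336.29 g/s.

336.3 g/s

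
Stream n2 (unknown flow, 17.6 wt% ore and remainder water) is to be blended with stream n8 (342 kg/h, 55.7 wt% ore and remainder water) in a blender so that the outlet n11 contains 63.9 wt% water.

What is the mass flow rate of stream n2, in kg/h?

Let n2 be the unknown flow. Total out = 342 + n2.
water balance: 151.51 + 0.824·n2 = 0.639·(342 + n2)
(0.824 − 0.639)·n2 = 0.639×342 − 151.51 = 67.032
n2 = 67.032 / 0.185 = 362.34 kg/h

362.3 kg/h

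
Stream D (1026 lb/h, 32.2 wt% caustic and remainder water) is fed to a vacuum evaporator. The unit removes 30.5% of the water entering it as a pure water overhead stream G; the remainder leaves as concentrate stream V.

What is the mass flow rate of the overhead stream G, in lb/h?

212.2 lb/h

water entering = 1026×0.678 = 695.63 lb/h; overhead removed = 0.305×695.63 = 212.17 lb/h.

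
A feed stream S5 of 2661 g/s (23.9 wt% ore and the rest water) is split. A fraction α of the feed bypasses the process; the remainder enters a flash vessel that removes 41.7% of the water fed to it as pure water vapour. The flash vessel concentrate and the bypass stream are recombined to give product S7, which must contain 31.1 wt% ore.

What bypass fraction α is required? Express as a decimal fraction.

0.270

All 2661×0.239 = 635.98 g/s of ore reaches S7, so S7 = 635.98/0.311 = 2044.9 g/s and vapour = 616.05 g/s.
The evaporator receives (1−α)·2661 of feed at 0.761 water and removes 0.417 of that water:
0.417×0.761×(1−α)×2661 = 616.05
(1−α) = 616.05/844.43 = 0.7295;  α = 0.2705.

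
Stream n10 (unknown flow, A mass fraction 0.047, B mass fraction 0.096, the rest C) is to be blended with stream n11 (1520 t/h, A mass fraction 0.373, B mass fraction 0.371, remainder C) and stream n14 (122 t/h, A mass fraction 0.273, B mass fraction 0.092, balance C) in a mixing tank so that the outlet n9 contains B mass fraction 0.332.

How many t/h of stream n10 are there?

127.1 t/h

Let n10 be the unknown flow. Total out = 1642 + n10.
B balance: 575.14 + 0.096·n10 = 0.332·(1642 + n10)
(0.096 − 0.332)·n10 = 0.332×1642 − 575.14 = -30
n10 = -30 / -0.236 = 127.12 t/h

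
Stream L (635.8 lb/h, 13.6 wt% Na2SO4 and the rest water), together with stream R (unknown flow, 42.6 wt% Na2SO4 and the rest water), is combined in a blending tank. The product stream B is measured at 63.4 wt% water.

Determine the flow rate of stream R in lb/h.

Let R be the unknown flow. Total out = 635.8 + R.
water balance: 549.33 + 0.574·R = 0.634·(635.8 + R)
(0.574 − 0.634)·R = 0.634×635.8 − 549.33 = -146.23
R = -146.23 / -0.060 = 2437.2 lb/h

2437 lb/h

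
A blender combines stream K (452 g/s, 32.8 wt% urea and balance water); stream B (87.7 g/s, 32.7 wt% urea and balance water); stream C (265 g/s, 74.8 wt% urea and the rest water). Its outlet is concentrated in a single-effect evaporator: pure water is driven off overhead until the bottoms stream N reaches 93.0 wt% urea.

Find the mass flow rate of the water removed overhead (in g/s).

401.3 g/s

urea entering = 452×0.328 + 87.7×0.327 + 265×0.748 = 375.15 g/s.
All urea reports to N, so N = 375.15/0.930 = 403.39 g/s.
Total feed = 804.7 g/s; overhead = 804.7 − 403.39 = 401.31 g/s.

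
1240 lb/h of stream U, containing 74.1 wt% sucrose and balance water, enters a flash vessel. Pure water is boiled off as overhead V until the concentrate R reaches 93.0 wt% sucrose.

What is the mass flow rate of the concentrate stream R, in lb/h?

988 lb/h

sucrose is conserved: 1240×0.741 = 918.84 lb/h all reports to the concentrate.
Concentrate = 918.84/(target fraction) = 988 lb/h.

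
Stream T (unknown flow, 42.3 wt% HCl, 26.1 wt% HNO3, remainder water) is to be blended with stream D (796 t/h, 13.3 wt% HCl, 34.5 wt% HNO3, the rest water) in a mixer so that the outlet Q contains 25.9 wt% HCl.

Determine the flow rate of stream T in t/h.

Let T be the unknown flow. Total out = 796 + T.
HCl balance: 105.87 + 0.423·T = 0.259·(796 + T)
(0.423 − 0.259)·T = 0.259×796 − 105.87 = 100.3
T = 100.3 / 0.164 = 611.56 t/h

611.6 t/h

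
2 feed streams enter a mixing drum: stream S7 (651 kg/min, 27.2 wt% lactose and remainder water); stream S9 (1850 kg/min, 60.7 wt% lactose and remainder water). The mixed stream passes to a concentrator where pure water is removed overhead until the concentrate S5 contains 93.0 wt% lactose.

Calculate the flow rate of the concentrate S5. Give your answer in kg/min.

lactose entering = 651×0.272 + 1850×0.607 = 1300 kg/min.
All lactose reports to S5, so S5 = 1300/0.930 = 1397.9 kg/min.

1398 kg/min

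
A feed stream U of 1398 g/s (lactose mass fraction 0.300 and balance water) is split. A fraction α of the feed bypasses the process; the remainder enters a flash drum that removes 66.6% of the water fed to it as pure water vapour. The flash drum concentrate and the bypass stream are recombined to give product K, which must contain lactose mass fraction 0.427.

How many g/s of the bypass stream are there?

All 1398×0.300 = 419.4 g/s of lactose reaches K, so K = 419.4/0.427 = 982.2 g/s and vapour = 415.8 g/s.
The evaporator receives (1−α)·1398 of feed at 0.700 water and removes 0.666 of that water:
0.666×0.700×(1−α)×1398 = 415.8
(1−α) = 415.8/651.75 = 0.6380;  α = 0.3620.
Bypass flow = 0.3620×1398 = 506.11 g/s.

506.1 g/s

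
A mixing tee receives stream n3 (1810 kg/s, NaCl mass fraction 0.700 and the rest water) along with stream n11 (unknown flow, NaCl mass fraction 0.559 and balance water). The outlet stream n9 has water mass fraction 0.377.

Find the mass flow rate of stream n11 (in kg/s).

2178 kg/s

Let n11 be the unknown flow. Total out = 1810 + n11.
water balance: 543 + 0.441·n11 = 0.377·(1810 + n11)
(0.441 − 0.377)·n11 = 0.377×1810 − 543 = 139.37
n11 = 139.37 / 0.064 = 2177.7 kg/s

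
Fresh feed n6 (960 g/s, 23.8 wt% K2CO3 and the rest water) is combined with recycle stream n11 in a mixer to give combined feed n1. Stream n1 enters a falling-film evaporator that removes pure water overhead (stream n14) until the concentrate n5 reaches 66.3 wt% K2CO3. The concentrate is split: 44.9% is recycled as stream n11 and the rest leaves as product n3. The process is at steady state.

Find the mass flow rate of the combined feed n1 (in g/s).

1241 g/s

Overall K2CO3 balance (none leaves overhead): K2CO3 in fresh feed = K2CO3 in product, i.e. 960×0.238 = (1−0.449)·n5·0.663.
n5 = 228.48/(0.663×0.551) = 625.44 g/s.
Recycle n11 = 0.449×625.44 = 280.82 g/s.
Combined feed n1 = 960 + 280.82 = 1240.8 g/s.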